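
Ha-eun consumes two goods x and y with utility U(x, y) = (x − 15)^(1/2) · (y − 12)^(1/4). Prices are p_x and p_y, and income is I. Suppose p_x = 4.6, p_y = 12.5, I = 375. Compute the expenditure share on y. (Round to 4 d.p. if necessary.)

MRS = 2·(y−12)/(x−15). Tangency with p_x/p_y gives y−12 = (1/2)·(p_x/p_y)·(x−15).
After buying the subsistence bundle (15, 12), a share 2/3 of the remaining income goes to x: x* = 15 + 2/3·(I − 15p_x − 12p_y)/p_x.
Discretionary income = 375 − 15·4.6 − 12·12.5 = 156; x* = 15 + 2/3·156/4.6 = 37.6087; y* = 12 + 1/3·156/12.5 = 16.16.
Expenditure on y: 12.5·16.16 = 202; share = 0.5387.

share on y = 0.5387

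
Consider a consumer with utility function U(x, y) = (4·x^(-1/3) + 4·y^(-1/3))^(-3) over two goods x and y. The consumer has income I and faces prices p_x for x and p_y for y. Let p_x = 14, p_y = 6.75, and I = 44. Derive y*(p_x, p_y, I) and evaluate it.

Numerically y/x = 1.728296, so x* = 44/(14 + 6.75·1.728296) = 1.7143 and y* = 1.728296·1.7143 = 2.9629.

y* = 2.9629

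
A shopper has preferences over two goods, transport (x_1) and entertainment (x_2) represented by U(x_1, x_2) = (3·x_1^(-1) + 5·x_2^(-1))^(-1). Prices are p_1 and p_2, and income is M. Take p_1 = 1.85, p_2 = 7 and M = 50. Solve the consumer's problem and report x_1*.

x_1* = 7.6973

MU_x_1 ∝ 3·x_1^(-2), MU_x_2 ∝ 5·x_2^(-2), so MRS = (3/5)·(x_2/x_1)^(2) = p_1/p_2.
Hence x_2/x_1 = ((5/3)·p_1/p_2)^(1/(2)), i.e. raised to the 0.5 power.
With the ratio pinned down, the budget gives x_1* = M/(p_1 + p_2·(x_2/x_1)) and x_2* = (x_2/x_1)·x_1*.
Numerically x_2/x_1 = 0.663684, so x_1* = 50/(1.85 + 7·0.663684) = 7.6973.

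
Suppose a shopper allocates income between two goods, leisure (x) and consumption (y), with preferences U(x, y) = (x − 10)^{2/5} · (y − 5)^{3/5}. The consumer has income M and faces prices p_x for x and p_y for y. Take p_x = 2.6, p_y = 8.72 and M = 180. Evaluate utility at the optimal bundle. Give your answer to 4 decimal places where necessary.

This is Cobb-Douglas in (x−10, y−5): tangency gives 0.4·p_y·(y−5) = 0.6·p_x·(x−10).
Substituting into the budget: x* = 10 + 0.4·(M − 10·p_x − 5·p_y)/p_x, and y* = 5 + 0.6·(…)/p_y.
Discretionary income = 180 − 10·2.6 − 5·8.72 = 110.4; x* = 10 + 0.4·110.4/2.6 = 26.9846; y* = 5 + 0.6·110.4/8.72 = 12.5963.
Utility at the optimum: U(26.9846, 12.5963) = 10.4806.

V = 10.4806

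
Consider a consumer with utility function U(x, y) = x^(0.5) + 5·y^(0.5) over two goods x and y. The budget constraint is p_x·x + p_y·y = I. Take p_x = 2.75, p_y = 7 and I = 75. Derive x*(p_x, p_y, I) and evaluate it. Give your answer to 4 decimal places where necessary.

x* = 2.5203

From the CES first-order condition, (1/5)·(y/x)^(0.5) = p_x/p_y.
Solve for the ratio: y/x = [5·p_x/p_y]^(2).
Substitute y = (y/x)·x into the budget: x* = I/(p_x + p_y·(y/x)).
Numerically y/x = 3.858418, so x* = 75/(2.75 + 7·3.858418) = 2.5203.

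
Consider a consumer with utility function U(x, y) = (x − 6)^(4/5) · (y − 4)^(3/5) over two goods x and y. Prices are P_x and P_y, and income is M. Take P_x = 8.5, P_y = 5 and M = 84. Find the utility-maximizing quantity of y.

y* = 5.1143

MRS = (4/3)·(y−4)/(x−6). Tangency with P_x/P_y gives y−4 = (3/4)·(P_x/P_y)·(x−6).
Substituting into the budget: x* = 6 + 4/7·(M − 6·P_x − 4·P_y)/P_x, and y* = 4 + 3/7·(…)/P_y.
Discretionary income = 84 − 6·8.5 − 4·5 = 13; y* = 4 + 3/7·13/5 = 5.1143.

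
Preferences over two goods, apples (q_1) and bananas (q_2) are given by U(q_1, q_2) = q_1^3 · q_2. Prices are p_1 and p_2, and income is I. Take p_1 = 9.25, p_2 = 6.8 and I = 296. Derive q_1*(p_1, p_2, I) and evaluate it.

At p_1=9.25, p_2=6.8, I=296: q_1* = 0.75·296/9.25 = 24.

q_1* = 24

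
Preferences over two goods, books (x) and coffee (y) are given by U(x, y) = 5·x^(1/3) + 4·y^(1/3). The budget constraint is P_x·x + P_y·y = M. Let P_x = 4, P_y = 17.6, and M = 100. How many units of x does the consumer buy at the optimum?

x* = 18.6411

MRS = MU_x/MU_y = (5/4)·(y/x)^(2/3). Set equal to P_x/P_y.
Solve for the ratio: y/x = [(4/5)·P_x/P_y]^(1.5).
Substitute y = (y/x)·x into the budget: x* = M/(P_x + P_y·(y/x)).
Numerically y/x = 0.077528, so x* = 100/(4 + 17.6·0.077528) = 18.6411.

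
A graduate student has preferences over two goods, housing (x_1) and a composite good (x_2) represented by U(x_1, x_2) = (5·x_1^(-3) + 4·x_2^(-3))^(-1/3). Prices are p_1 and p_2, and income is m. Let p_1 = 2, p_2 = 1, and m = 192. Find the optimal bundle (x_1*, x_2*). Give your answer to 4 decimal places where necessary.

MRS = MU_x_1/MU_x_2 = (5/4)·(x_2/x_1)^(4). Set equal to p_1/p_2.
Hence x_2/x_1 = ((4/5)·p_1/p_2)^(1/(4)), i.e. raised to the 0.25 power.
With the ratio pinned down, the budget gives x_1* = m/(p_1 + p_2·(x_2/x_1)) and x_2* = (x_2/x_1)·x_1*.
Numerically x_2/x_1 = 1.124683, so x_1* = 192/(2 + 1·1.124683) = 61.4462 and x_2* = 1.124683·61.4462 = 69.1075.

x_1* = 61.4462, x_2* = 69.1075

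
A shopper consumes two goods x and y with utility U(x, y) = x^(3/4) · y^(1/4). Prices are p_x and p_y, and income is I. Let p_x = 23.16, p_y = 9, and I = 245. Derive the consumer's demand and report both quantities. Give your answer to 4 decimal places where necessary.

x* = 7.9339, y* = 6.8056

The MRS is 3·y/x. Set MRS = p_x/p_y.
So 0.75·p_y·y = 0.25·p_x·x; combined with the budget, a share 0.75 of income goes to x.
Demand: x*(p_x,p_y,I) = 0.75·I/p_x and y* = 0.25·I/p_y.
At p_x=23.16, p_y=9, I=245: x* = 0.75·245/23.16 = 7.9339, y* = 6.8056.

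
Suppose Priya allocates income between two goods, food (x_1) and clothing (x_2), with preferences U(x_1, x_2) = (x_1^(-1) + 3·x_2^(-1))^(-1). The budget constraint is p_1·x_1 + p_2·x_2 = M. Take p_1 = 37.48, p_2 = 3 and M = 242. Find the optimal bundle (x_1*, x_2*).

MU_x_1 ∝ x_1^(-2), MU_x_2 ∝ 3·x_2^(-2), so MRS = (1/3)·(x_2/x_1)^(2) = p_1/p_2.
Hence x_2/x_1 = (3·p_1/p_2)^(1/(2)), i.e. raised to the 0.5 power.
With the ratio pinned down, the budget gives x_1* = M/(p_1 + p_2·(x_2/x_1)) and x_2* = (x_2/x_1)·x_1*.
Numerically x_2/x_1 = 6.122091, so x_1* = 242/(37.48 + 3·6.122091) = 4.3333 and x_2* = 6.122091·4.3333 = 26.529.

x_1* = 4.3333, x_2* = 26.529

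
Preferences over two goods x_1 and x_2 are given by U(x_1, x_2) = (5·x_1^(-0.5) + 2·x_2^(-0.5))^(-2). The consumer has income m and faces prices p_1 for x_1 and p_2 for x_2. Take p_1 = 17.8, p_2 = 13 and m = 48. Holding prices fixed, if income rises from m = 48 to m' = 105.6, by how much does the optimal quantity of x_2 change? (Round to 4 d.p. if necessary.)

Δx_2* = 1.4549

MRS = MU_x_1/MU_x_2 = (5/2)·(x_2/x_1)^(1.5). Set equal to p_1/p_2.
Solve for the ratio: x_2/x_1 = [(2/5)·p_1/p_2]^(2/3).
With the ratio pinned down, the budget gives x_1* = m/(p_1 + p_2·(x_2/x_1)) and x_2* = (x_2/x_1)·x_1*.
Numerically x_2/x_1 = 0.669408, so x_1* = 48/(17.8 + 13·0.669408) = 1.8112 and x_2* = 0.669408·1.8112 = 1.2124.
At m' = 105.6: x_2* = 2.6673. Change: 2.6673 − 1.2124 = 1.4549.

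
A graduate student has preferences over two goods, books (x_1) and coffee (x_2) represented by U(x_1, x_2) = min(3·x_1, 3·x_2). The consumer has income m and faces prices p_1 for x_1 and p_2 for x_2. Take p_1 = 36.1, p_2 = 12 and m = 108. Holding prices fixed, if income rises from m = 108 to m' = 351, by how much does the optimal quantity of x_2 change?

Here 3·36.1 + 3·12 = 144.3, giving x_2* = 2.2453.
At m' = 351: x_2* = 7.2973. Change: 7.2973 − 2.2453 = 5.052.

Δx_2* = 5.052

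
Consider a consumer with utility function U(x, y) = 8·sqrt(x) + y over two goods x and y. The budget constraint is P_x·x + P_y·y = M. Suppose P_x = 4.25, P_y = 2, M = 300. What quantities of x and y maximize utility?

Utility is quasi-linear in y; the FOC for x is 4/√x = P_x/P_y.
Solve: √x = 4·P_y/P_x, so x*(P_x,P_y) = (4·P_y/P_x)², and y* = (M − P_x·x*)/P_y.
Plugging in: x* = (4·2/4.25)² = 3.5433, y* = 142.4706.

x* = 3.5433, y* = 142.4706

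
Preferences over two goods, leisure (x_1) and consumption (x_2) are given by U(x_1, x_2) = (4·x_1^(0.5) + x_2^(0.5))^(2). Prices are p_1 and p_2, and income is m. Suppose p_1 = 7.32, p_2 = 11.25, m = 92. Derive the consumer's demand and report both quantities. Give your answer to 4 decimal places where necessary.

x_1* = 12.0772, x_2* = 0.3196

From the CES first-order condition, 4·(x_2/x_1)^(0.5) = p_1/p_2.
Solve for the ratio: x_2/x_1 = [(1/4)·p_1/p_2]^(2).
With the ratio pinned down, the budget gives x_1* = m/(p_1 + p_2·(x_2/x_1)) and x_2* = (x_2/x_1)·x_1*.
Numerically x_2/x_1 = 0.02646, so x_1* = 92/(7.32 + 11.25·0.02646) = 12.0772 and x_2* = 0.02646·12.0772 = 0.3196.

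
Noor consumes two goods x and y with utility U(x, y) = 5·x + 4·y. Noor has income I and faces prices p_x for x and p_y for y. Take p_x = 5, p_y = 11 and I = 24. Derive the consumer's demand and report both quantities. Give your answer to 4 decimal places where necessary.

x* = 4.8, y* = 0

Linear utility — the consumer picks whichever good has higher MU/price: 5/5 = 1 vs 4/11 = 0.3636.
x gives more utility per dollar, so spend all income on x: x* = I/p_x, y* = 0.
Numerically: x* = 4.8, y* = 0.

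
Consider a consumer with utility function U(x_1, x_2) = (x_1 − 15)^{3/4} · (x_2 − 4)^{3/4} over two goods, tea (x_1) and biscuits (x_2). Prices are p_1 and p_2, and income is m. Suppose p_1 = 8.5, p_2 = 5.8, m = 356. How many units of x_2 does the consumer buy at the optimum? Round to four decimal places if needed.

x_2* = 21.6983

MRS = (x_2−4)/(x_1−15). Tangency with p_1/p_2 gives x_2−4 = (p_1/p_2)·(x_1−15).
After buying the subsistence bundle (15, 4), a share 0.5 of the remaining income goes to x_1: x_1* = 15 + 0.5·(m − 15p_1 − 4p_2)/p_1.
Discretionary income = 356 − 15·8.5 − 4·5.8 = 205.3; x_2* = 4 + 0.5·205.3/5.8 = 21.6983.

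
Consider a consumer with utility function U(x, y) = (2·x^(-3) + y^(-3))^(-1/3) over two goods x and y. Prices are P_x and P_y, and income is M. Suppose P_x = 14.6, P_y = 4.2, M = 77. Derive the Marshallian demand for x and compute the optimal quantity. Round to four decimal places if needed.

Substitute y = (y/x)·x into the budget: x* = M/(P_x + P_y·(y/x)).
Numerically y/x = 1.148202, so x* = 77/(14.6 + 4.2·1.148202) = 3.9645.

x* = 3.9645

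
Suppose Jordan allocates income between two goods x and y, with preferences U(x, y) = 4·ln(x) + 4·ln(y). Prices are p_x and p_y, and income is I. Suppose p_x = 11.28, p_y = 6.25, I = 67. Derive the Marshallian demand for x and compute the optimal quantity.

The MRS is y/x. Set MRS = p_x/p_y.
Rearranging, p_y·y = p_x·x. Substituting into the budget gives p_x·x·(1 + 1) = I.
Demand: x*(p_x,p_y,I) = 0.5·I/p_x and y* = 0.5·I/p_y.
At p_x=11.28, p_y=6.25, I=67: x* = 0.5·67/11.28 = 2.9699.

x* = 2.9699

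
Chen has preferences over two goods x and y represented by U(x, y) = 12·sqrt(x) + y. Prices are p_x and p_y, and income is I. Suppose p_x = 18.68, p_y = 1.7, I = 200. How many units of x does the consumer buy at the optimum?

Set MRS = p_x/p_y: 6·x^(−1/2) = p_x/p_y.
Solve: √x = 6·p_y/p_x, so x*(p_x,p_y) = (6·p_y/p_x)², and y* = (I − p_x·x*)/p_y.
Plugging in: x* = (6·1.7/18.68)² = 0.2982.

x* = 0.2982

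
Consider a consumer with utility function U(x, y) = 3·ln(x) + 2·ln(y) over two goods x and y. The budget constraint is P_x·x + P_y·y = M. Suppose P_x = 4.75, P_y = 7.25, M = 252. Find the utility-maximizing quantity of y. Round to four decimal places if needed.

y* = 13.9034

Demand: x*(P_x,P_y,M) = 0.6·M/P_x and y* = 0.4·M/P_y.
At P_x=4.75, P_y=7.25, M=252: y* = 0.4·252/7.25 = 13.9034.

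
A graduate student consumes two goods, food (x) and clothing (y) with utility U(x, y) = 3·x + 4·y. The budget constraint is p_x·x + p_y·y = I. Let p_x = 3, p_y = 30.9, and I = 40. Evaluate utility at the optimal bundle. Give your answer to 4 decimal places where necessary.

Perfect substitutes: compare marginal utility per dollar. 3/p_x vs 4/p_y → 1 vs 0.1294.
x gives more utility per dollar, so spend all income on x: x* = I/p_x, y* = 0.
Numerically: x* = 13.3333, y* = 0.
Utility at the optimum: U(13.3333, 0) = 40.

V = 40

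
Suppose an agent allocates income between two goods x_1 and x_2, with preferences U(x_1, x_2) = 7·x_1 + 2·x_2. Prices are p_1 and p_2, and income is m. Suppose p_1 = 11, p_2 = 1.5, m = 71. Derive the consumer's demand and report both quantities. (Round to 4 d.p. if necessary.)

x_1* = 0, x_2* = 47.3333

Perfect substitutes: compare marginal utility per dollar. 7/p_1 vs 2/p_2 → 0.6364 vs 1.3333.
x_2 gives more utility per dollar, so spend all income on x_2: x_2* = m/p_2, x_1* = 0.
Numerically: x_1* = 0, x_2* = 47.3333.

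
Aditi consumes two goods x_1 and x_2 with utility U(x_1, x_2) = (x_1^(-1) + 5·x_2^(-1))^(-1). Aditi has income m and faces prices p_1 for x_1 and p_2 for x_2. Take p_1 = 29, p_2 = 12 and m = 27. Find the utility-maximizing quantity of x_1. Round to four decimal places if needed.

MRS = MU_x_1/MU_x_2 = (1/5)·(x_2/x_1)^(2). Set equal to p_1/p_2.
Hence x_2/x_1 = (5·p_1/p_2)^(1/(2)), i.e. raised to the 0.5 power.
Substitute x_2 = (x_2/x_1)·x_1 into the budget: x_1* = m/(p_1 + p_2·(x_2/x_1)).
Numerically x_2/x_1 = 3.476109, so x_1* = 27/(29 + 12·3.476109) = 0.3818.

x_1* = 0.3818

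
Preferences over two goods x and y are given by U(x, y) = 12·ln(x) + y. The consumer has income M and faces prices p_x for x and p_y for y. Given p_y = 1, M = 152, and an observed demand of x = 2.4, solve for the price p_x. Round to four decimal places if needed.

p_x = 5

Set MRS = p_x/p_y: (12/x)/1 = p_x/p_y.
So x*(p_x,p_y) = 12·p_y/p_x, independent of income; and y* = (M − 12·p_y)/p_y.
Set x* = 2.4 in the demand function and solve for p_x: p_x = 5.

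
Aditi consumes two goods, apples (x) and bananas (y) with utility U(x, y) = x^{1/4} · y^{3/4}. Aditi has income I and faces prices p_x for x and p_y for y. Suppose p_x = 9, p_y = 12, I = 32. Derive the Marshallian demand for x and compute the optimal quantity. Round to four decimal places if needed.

x* = 0.8889

Demand: x*(p_x,p_y,I) = 0.25·I/p_x and y* = 0.75·I/p_y.
At p_x=9, p_y=12, I=32: x* = 0.25·32/9 = 0.8889.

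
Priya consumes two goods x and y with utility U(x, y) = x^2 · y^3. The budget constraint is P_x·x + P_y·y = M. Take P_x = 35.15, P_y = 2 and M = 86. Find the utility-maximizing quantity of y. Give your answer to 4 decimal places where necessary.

y* = 25.8

The MRS is (2/3)·y/x. Set MRS = P_x/P_y.
So 2·P_y·y = 3·P_x·x; combined with the budget, a share 0.4 of income goes to x.
Demand: x*(P_x,P_y,M) = 0.4·M/P_x and y* = 0.6·M/P_y.
At P_x=35.15, P_y=2, M=86: y* = 0.6·86/2 = 25.8.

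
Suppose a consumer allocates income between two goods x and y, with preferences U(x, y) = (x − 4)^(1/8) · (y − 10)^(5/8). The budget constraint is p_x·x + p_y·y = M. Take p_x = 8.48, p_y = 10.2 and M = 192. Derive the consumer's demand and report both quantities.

This is Cobb-Douglas in (x−4, y−10): tangency gives 0.125·p_y·(y−10) = 0.625·p_x·(x−4).
Substituting into the budget: x* = 4 + 1/6·(M − 4·p_x − 10·p_y)/p_x, and y* = 10 + 5/6·(…)/p_y.
Discretionary income = 192 − 4·8.48 − 10·10.2 = 56.08; x* = 4 + 1/6·56.08/8.48 = 5.1022; y* = 10 + 5/6·56.08/10.2 = 14.5817.

x* = 5.1022, y* = 14.5817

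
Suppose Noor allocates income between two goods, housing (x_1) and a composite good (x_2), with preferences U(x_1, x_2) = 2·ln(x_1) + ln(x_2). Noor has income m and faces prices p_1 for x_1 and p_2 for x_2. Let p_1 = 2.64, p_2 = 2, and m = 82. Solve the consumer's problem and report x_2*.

x_2* = 13.6667

Tangency: MRS = 2·x_2/x_1 = p_1/p_2.
Rearranging, p_2·x_2 = (1/2)·p_1·x_1. Substituting into the budget gives p_1·x_1·(1 + (1/2)) = m.
Demand: x_1*(p_1,p_2,m) = 2/3·m/p_1 and x_2* = 1/3·m/p_2.
At p_1=2.64, p_2=2, m=82: x_2* = 1/3·82/2 = 13.6667.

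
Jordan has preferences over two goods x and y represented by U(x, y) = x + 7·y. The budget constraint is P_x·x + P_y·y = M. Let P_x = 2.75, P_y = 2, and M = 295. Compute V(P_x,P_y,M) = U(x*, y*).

V = 1032.5

Linear utility — the consumer picks whichever good has higher MU/price: 1/2.75 = 0.3636 vs 7/2 = 3.5.
y gives more utility per dollar, so spend all income on y: y* = M/P_y, x* = 0.
Numerically: x* = 0, y* = 147.5.
Utility at the optimum: U(0, 147.5) = 1032.5.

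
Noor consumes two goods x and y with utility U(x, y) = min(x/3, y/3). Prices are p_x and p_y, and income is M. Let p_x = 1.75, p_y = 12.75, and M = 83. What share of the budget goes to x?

Leontief preferences: the optimum is at the kink where x/3 = y/3, i.e. y = x.
Budget: p_x·x + p_y·x = M, so (3·p_x + 3·p_y)·x = 3·M.
Demand: x*(p_x,p_y,M) = 3·M/(3·p_x + 3·p_y), y* = 3·M/(3·p_x + 3·p_y).
Here 3·1.75 + 3·12.75 = 43.5, giving x* = 5.7241 and y* = 5.7241.
Expenditure on x: 1.75·5.7241 = 10.0172; share = 0.1207.

share on x = 0.1207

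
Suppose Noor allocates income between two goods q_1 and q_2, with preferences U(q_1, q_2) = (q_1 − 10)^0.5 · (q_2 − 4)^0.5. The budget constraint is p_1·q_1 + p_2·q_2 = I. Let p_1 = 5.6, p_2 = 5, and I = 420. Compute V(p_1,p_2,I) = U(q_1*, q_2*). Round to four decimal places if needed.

V = 32.5049

MRS = (q_2−4)/(q_1−10). Tangency with p_1/p_2 gives q_2−4 = (p_1/p_2)·(q_1−10).
After buying the subsistence bundle (10, 4), a share 0.5 of the remaining income goes to q_1: q_1* = 10 + 0.5·(I − 10p_1 − 4p_2)/p_1.
Discretionary income = 420 − 10·5.6 − 4·5 = 344; q_1* = 10 + 0.5·344/5.6 = 40.7143; q_2* = 4 + 0.5·344/5 = 38.4.
Utility at the optimum: U(40.7143, 38.4) = 32.5049.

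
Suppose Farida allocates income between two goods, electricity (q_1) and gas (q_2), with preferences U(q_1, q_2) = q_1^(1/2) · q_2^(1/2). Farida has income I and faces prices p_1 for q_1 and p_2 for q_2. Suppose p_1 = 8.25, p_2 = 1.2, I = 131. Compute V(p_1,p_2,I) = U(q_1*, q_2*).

V = 20.8173

Tangency: MRS = q_2/q_1 = p_1/p_2.
So 0.5·p_2·q_2 = 0.5·p_1·q_1; combined with the budget, a share 0.5 of income goes to q_1.
Demand: q_1*(p_1,p_2,I) = 0.5·I/p_1 and q_2* = 0.5·I/p_2.
At p_1=8.25, p_2=1.2, I=131: q_1* = 0.5·131/8.25 = 7.9394, q_2* = 54.5833.
Utility at the optimum: U(7.9394, 54.5833) = 20.8173.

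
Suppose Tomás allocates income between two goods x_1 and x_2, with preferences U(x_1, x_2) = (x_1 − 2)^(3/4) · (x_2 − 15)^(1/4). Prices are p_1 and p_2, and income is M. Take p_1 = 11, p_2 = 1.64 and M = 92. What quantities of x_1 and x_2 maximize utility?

Let x_1' = x_1−2, x_2' = x_2−15. MRS = 3·x_2'/x_1' = p_1/p_2.
Substituting into the budget: x_1* = 2 + 0.75·(M − 2·p_1 − 15·p_2)/p_1, and x_2* = 15 + 0.25·(…)/p_2.
Discretionary income = 92 − 2·11 − 15·1.64 = 45.4; x_1* = 2 + 0.75·45.4/11 = 5.0955; x_2* = 15 + 0.25·45.4/1.64 = 21.9207.

x_1* = 5.0955, x_2* = 21.9207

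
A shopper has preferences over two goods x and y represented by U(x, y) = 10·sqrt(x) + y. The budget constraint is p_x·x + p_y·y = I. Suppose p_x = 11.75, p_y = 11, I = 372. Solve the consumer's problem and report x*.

Thus x* = (5·p_y/p_x)² — independent of I — with the rest of income spent on y.
Plugging in: x* = (5·11/11.75)² = 21.9104.

x* = 21.9104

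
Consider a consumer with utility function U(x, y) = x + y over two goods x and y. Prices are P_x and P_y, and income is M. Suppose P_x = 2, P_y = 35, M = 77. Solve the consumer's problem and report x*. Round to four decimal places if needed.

Perfect substitutes: compare marginal utility per dollar. 1/P_x vs 1/P_y → 0.5 vs 0.0286.
x gives more utility per dollar, so spend all income on x: x* = M/P_x, y* = 0.
Numerically: x* = 38.5, y* = 0.

x* = 38.5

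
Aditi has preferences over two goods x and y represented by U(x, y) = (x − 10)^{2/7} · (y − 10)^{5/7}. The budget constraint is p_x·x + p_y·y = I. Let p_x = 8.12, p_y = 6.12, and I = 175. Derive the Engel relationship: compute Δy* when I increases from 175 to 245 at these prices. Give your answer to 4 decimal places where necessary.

Δy* = 8.1699

This is Cobb-Douglas in (x−10, y−10): tangency gives 2/7·p_y·(y−10) = 5/7·p_x·(x−10).
After buying the subsistence bundle (10, 10), a share 2/7 of the remaining income goes to x: x* = 10 + 2/7·(I − 10p_x − 10p_y)/p_x.
Discretionary income = 175 − 10·8.12 − 10·6.12 = 32.6; y* = 10 + 5/7·32.6/6.12 = 13.8049.
At I' = 245: y* = 21.9748. Change: 21.9748 − 13.8049 = 8.1699.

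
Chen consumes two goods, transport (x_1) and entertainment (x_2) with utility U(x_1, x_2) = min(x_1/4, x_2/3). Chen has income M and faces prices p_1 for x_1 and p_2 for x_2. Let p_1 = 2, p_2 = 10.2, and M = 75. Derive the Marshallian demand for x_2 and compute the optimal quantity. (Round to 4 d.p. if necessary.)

Leontief preferences: the optimum is at the kink where x_1/4 = x_2/3, i.e. x_2 = (3/4)·x_1.
Budget: p_1·x_1 + p_2·(3/4)·x_1 = M, so (4·p_1 + 3·p_2)·x_1 = 4·M.
Demand: x_1*(p_1,p_2,M) = 4·M/(4·p_1 + 3·p_2), x_2* = 3·M/(4·p_1 + 3·p_2).
Here 4·2 + 3·10.2 = 38.6, giving x_2* = 5.829.

x_2* = 5.829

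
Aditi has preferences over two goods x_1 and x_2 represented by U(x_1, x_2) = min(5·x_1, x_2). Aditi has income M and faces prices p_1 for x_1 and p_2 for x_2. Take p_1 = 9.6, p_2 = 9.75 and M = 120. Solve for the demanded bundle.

Demand: x_1*(p_1,p_2,M) = M/(p_1 + 5·p_2), x_2* = 5·M/(p_1 + 5·p_2).
Here 9.6 + 5·9.75 = 58.35, giving x_1* = 2.0566 and x_2* = 10.2828.

x_1* = 2.0566, x_2* = 10.2828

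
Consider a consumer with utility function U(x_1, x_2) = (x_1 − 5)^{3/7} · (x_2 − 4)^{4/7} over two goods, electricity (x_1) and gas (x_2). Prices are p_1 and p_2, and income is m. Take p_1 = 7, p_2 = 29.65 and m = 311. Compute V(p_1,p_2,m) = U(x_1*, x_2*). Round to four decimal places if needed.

V = 4.9783

MRS = (3/4)·(x_2−4)/(x_1−5). Tangency with p_1/p_2 gives x_2−4 = (4/3)·(p_1/p_2)·(x_1−5).
After buying the subsistence bundle (5, 4), a share 3/7 of the remaining income goes to x_1: x_1* = 5 + 3/7·(m − 5p_1 − 4p_2)/p_1.
Discretionary income = 311 − 5·7 − 4·29.65 = 157.4; x_1* = 5 + 3/7·157.4/7 = 14.6367; x_2* = 4 + 4/7·157.4/29.65 = 7.0335.
Utility at the optimum: U(14.6367, 7.0335) = 4.9783.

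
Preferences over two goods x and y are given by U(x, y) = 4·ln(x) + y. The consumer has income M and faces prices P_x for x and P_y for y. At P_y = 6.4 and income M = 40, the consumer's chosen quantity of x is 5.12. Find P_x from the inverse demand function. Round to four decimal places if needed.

P_x = 5

MU_x = 4/x, MU_y = 1. Tangency: 4/x = P_x/P_y.
So x*(P_x,P_y) = 4·P_y/P_x, independent of income; and y* = (M − 4·P_y)/P_y.
Set x* = 5.12 in the demand function and solve for P_x: P_x = 5.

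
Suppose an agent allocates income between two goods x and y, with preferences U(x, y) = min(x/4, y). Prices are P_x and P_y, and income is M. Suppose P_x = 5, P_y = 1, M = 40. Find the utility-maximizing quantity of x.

x* = 7.619

With perfect complements, no substitution: consume in ratio x:y = 4:1.
Budget: P_x·x + P_y·(1/4)·x = M, so (4·P_x + P_y)·x = 4·M.
Demand: x*(P_x,P_y,M) = 4·M/(4·P_x + P_y), y* = M/(4·P_x + P_y).
Here 4·5 + 1 = 21, giving x* = 7.619.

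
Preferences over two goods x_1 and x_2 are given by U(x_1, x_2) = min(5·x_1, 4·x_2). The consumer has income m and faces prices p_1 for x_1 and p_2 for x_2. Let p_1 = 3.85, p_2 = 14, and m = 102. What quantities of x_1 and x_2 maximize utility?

With perfect complements, no substitution: consume in ratio x_1:x_2 = 4:5.
Budget: p_1·x_1 + p_2·(5/4)·x_1 = m, so (4·p_1 + 5·p_2)·x_1 = 4·m.
Demand: x_1*(p_1,p_2,m) = 4·m/(4·p_1 + 5·p_2), x_2* = 5·m/(4·p_1 + 5·p_2).
Here 4·3.85 + 5·14 = 85.4, giving x_1* = 4.7775 and x_2* = 5.9719.

x_1* = 4.7775, x_2* = 5.9719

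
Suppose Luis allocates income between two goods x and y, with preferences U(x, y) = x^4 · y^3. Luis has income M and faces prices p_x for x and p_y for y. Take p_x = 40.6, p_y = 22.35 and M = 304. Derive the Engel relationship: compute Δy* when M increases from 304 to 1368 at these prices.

Tangency: MRS = (4/3)·y/x = p_x/p_y.
So 4·p_y·y = 3·p_x·x; combined with the budget, a share 4/7 of income goes to x.
Demand: x*(p_x,p_y,M) = 4/7·M/p_x and y* = 3/7·M/p_y.
At p_x=40.6, p_y=22.35, M=304: y* = 3/7·304/22.35 = 5.8293.
At M' = 1368: y* = 26.232. Change: 26.232 − 5.8293 = 20.4027.

Δy* = 20.4027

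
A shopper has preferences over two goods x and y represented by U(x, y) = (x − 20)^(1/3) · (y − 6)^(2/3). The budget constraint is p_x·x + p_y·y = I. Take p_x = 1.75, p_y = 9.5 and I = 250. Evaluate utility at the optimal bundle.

V = 15.4666

MRS = (1/2)·(y−6)/(x−20). Tangency with p_x/p_y gives y−6 = 2·(p_x/p_y)·(x−20).
After buying the subsistence bundle (20, 6), a share 1/3 of the remaining income goes to x: x* = 20 + 1/3·(I − 20p_x − 6p_y)/p_x.
Discretionary income = 250 − 20·1.75 − 6·9.5 = 158; x* = 20 + 1/3·158/1.75 = 50.0952; y* = 6 + 2/3·158/9.5 = 17.0877.
Utility at the optimum: U(50.0952, 17.0877) = 15.4666.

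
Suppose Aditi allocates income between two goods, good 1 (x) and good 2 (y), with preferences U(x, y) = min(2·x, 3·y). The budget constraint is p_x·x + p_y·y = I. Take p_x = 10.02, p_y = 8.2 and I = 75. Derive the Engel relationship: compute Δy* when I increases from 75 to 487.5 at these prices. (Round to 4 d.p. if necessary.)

Δy* = 17.7572

Leontief preferences: the optimum is at the kink where x/3 = y/2, i.e. y = (2/3)·x.
Budget: p_x·x + p_y·(2/3)·x = I, so (3·p_x + 2·p_y)·x = 3·I.
Demand: x*(p_x,p_y,I) = 3·I/(3·p_x + 2·p_y), y* = 2·I/(3·p_x + 2·p_y).
Here 3·10.02 + 2·8.2 = 46.46, giving y* = 3.2286.
At I' = 487.5: y* = 20.9858. Change: 20.9858 − 3.2286 = 17.7572.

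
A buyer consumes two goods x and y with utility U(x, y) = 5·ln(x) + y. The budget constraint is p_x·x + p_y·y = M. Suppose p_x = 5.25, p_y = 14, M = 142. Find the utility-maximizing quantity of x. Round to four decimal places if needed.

So x*(p_x,p_y) = 5·p_y/p_x, independent of income; and y* = (M − 5·p_y)/p_y.
At the given prices: x* = 5·14/5.25 = 13.3333.

x* = 13.3333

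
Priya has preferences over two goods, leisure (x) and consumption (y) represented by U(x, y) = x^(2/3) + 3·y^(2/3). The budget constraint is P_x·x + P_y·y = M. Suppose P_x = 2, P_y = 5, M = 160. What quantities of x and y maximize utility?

MU_x ∝ x^(-1/3), MU_y ∝ 3·y^(-1/3), so MRS = (1/3)·(y/x)^(1/3) = P_x/P_y.
Hence y/x = (3·P_x/P_y)^(1/(1/3)), i.e. raised to the 3 power.
Substitute y = (y/x)·x into the budget: x* = M/(P_x + P_y·(y/x)).
Numerically y/x = 1.728, so x* = 160/(2 + 5·1.728) = 15.0376 and y* = 1.728·15.0376 = 25.985.

x* = 15.0376, y* = 25.985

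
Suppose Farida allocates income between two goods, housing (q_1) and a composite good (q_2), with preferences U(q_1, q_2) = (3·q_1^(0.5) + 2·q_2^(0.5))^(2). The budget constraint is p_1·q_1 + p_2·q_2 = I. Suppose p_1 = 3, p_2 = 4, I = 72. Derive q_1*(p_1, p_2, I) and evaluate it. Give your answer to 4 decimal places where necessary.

MU_q_1 ∝ 3·q_1^(-0.5), MU_q_2 ∝ 2·q_2^(-0.5), so MRS = (3/2)·(q_2/q_1)^(0.5) = p_1/p_2.
Solve for the ratio: q_2/q_1 = [(2/3)·p_1/p_2]^(2).
With the ratio pinned down, the budget gives q_1* = I/(p_1 + p_2·(q_2/q_1)) and q_2* = (q_2/q_1)·q_1*.
Numerically q_2/q_1 = 0.25, so q_1* = 72/(3 + 4·0.25) = 18.

q_1* = 18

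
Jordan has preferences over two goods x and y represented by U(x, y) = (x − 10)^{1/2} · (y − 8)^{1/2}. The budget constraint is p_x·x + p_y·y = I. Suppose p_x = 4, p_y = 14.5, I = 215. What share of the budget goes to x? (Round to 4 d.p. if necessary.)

share on x = 0.3233

This is Cobb-Douglas in (x−10, y−8): tangency gives 0.5·p_y·(y−8) = 0.5·p_x·(x−10).
After buying the subsistence bundle (10, 8), a share 0.5 of the remaining income goes to x: x* = 10 + 0.5·(I − 10p_x − 8p_y)/p_x.
Discretionary income = 215 − 10·4 − 8·14.5 = 59; x* = 10 + 0.5·59/4 = 17.375; y* = 8 + 0.5·59/14.5 = 10.0345.
Expenditure on x: 4·17.375 = 69.5; share = 0.3233.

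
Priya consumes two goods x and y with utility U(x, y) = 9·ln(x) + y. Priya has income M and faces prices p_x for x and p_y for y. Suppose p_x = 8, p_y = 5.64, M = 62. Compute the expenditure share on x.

Set MRS = p_x/p_y: (9/x)/1 = p_x/p_y.
So x*(p_x,p_y) = 9·p_y/p_x, independent of income; and y* = (M − 9·p_y)/p_y.
At the given prices: x* = 9·5.64/8 = 6.345, and y* = 1.9929.
Expenditure on x: 8·6.345 = 50.76; share = 0.8187.

share on x = 0.8187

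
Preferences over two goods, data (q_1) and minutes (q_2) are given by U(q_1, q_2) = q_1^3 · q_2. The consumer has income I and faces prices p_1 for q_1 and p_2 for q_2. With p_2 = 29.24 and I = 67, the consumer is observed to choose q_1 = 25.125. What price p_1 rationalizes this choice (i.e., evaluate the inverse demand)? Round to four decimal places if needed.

Tangency: MRS = 3·q_2/q_1 = p_1/p_2.
Rearranging, p_2·q_2 = (1/3)·p_1·q_1. Substituting into the budget gives p_1·q_1·(1 + (1/3)) = I.
Demand: q_1*(p_1,p_2,I) = 0.75·I/p_1 and q_2* = 0.25·I/p_2.
Set q_1* = 25.125 in the demand function and solve for p_1: p_1 = 2.

p_1 = 2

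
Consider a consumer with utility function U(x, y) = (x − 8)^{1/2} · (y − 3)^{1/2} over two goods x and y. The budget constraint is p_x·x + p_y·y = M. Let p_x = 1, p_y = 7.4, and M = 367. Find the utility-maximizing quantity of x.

x* = 176.4

This is Cobb-Douglas in (x−8, y−3): tangency gives 0.5·p_y·(y−3) = 0.5·p_x·(x−8).
After buying the subsistence bundle (8, 3), a share 0.5 of the remaining income goes to x: x* = 8 + 0.5·(M − 8p_x − 3p_y)/p_x.
Discretionary income = 367 − 8·1 − 3·7.4 = 336.8; x* = 8 + 0.5·336.8/1 = 176.4.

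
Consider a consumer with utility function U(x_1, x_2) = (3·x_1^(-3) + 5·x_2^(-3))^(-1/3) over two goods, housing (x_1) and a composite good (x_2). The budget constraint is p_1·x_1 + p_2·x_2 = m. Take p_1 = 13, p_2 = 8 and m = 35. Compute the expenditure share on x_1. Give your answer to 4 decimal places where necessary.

share on x_1 = 0.5588

MRS = MU_x_1/MU_x_2 = (3/5)·(x_2/x_1)^(4). Set equal to p_1/p_2.
Solve for the ratio: x_2/x_1 = [(5/3)·p_1/p_2]^(0.25).
With the ratio pinned down, the budget gives x_1* = m/(p_1 + p_2·(x_2/x_1)) and x_2* = (x_2/x_1)·x_1*.
Numerically x_2/x_1 = 1.282849, so x_1* = 35/(13 + 8·1.282849) = 1.5045 and x_2* = 1.282849·1.5045 = 1.9301.
Expenditure on x_1: 13·1.5045 = 19.5591; share = 0.5588.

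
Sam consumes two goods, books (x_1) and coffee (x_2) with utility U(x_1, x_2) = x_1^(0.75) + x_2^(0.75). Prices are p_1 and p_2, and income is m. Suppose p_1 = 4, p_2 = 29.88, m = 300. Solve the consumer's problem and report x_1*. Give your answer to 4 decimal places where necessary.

x_1* = 74.8205

From the CES first-order condition, (x_2/x_1)^(0.25) = p_1/p_2.
Hence x_2/x_1 = (p_1/p_2)^(1/(0.25)), i.e. raised to the 4 power.
With the ratio pinned down, the budget gives x_1* = m/(p_1 + p_2·(x_2/x_1)) and x_2* = (x_2/x_1)·x_1*.
Numerically x_2/x_1 = 0.000321, so x_1* = 300/(4 + 29.88·0.000321) = 74.8205.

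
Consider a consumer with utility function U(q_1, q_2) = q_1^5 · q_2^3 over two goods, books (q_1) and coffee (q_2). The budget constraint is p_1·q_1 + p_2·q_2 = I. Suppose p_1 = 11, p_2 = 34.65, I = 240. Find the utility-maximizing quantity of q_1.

Demand: q_1*(p_1,p_2,I) = 0.625·I/p_1 and q_2* = 0.375·I/p_2.
At p_1=11, p_2=34.65, I=240: q_1* = 0.625·240/11 = 13.6364.

q_1* = 13.6364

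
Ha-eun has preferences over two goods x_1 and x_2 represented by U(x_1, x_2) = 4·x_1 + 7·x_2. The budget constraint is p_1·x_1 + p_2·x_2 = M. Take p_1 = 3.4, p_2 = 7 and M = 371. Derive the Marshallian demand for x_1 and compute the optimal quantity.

x_1* = 109.1176

Numerically: x_1* = 109.1176, x_2* = 0.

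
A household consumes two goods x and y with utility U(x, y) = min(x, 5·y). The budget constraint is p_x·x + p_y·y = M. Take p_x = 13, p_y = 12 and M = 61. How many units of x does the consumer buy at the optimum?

With perfect complements, no substitution: consume in ratio x:y = 5:1.
Budget: p_x·x + p_y·(1/5)·x = M, so (5·p_x + p_y)·x = 5·M.
Demand: x*(p_x,p_y,M) = 5·M/(5·p_x + p_y), y* = M/(5·p_x + p_y).
Here 5·13 + 12 = 77, giving x* = 3.961.

x* = 3.961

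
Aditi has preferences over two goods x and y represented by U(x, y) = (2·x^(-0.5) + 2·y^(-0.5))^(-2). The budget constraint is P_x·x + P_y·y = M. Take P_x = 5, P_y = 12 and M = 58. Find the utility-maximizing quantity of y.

y* = 2.7668

From the CES first-order condition, (y/x)^(1.5) = P_x/P_y.
Solve for the ratio: y/x = [P_x/P_y]^(2/3).
With the ratio pinned down, the budget gives x* = M/(P_x + P_y·(y/x)) and y* = (y/x)·x*.
Numerically y/x = 0.557861, so x* = 58/(5 + 12·0.557861) = 4.9597 and y* = 0.557861·4.9597 = 2.7668.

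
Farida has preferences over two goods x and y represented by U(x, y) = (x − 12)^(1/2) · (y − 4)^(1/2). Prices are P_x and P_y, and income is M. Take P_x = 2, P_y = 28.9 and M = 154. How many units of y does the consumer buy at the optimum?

MRS = (y−4)/(x−12). Tangency with P_x/P_y gives y−4 = (P_x/P_y)·(x−12).
After buying the subsistence bundle (12, 4), a share 0.5 of the remaining income goes to x: x* = 12 + 0.5·(M − 12P_x − 4P_y)/P_x.
Discretionary income = 154 − 12·2 − 4·28.9 = 14.4; y* = 4 + 0.5·14.4/28.9 = 4.2491.

y* = 4.2491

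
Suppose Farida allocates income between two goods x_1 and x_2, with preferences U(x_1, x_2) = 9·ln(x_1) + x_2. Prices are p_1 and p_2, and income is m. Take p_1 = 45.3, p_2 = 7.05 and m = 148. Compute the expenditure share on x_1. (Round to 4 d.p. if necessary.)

MU_x_1 = 9/x_1, MU_x_2 = 1. Tangency: 9/x_1 = p_1/p_2.
So x_1*(p_1,p_2) = 9·p_2/p_1, independent of income; and x_2* = (m − 9·p_2)/p_2.
At the given prices: x_1* = 9·7.05/45.3 = 1.4007, and x_2* = 11.9929.
Expenditure on x_1: 45.3·1.4007 = 63.45; share = 0.4287.

share on x_1 = 0.4287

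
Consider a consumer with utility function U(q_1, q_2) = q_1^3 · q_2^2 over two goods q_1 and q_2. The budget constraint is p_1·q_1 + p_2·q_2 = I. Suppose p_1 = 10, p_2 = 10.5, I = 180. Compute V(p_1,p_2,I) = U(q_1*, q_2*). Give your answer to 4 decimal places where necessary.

Demand: q_1*(p_1,p_2,I) = 0.6·I/p_1 and q_2* = 0.4·I/p_2.
At p_1=10, p_2=10.5, I=180: q_1* = 0.6·180/10 = 10.8, q_2* = 6.8571.
Utility at the optimum: U(10.8, 6.8571) = 59232.1724.

V = 59232.1724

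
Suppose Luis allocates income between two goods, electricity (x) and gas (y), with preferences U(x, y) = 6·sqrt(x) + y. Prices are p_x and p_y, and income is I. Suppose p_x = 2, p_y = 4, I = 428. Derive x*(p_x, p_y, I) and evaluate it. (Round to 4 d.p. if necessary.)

x* = 36

Utility is quasi-linear in y; the FOC for x is 3/√x = p_x/p_y.
Thus x* = (3·p_y/p_x)² — independent of I — with the rest of income spent on y.
Plugging in: x* = (3·4/2)² = 36.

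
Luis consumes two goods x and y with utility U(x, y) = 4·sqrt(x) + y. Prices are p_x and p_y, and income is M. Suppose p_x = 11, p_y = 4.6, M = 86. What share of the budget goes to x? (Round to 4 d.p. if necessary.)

Set MRS = p_x/p_y: 2·x^(−1/2) = p_x/p_y.
Thus x* = (2·p_y/p_x)² — independent of M — with the rest of income spent on y.
Plugging in: x* = (2·4.6/11)² = 0.6995, y* = 17.0229.
Expenditure on x: 11·0.6995 = 7.6945; share = 0.0895.

share on x = 0.0895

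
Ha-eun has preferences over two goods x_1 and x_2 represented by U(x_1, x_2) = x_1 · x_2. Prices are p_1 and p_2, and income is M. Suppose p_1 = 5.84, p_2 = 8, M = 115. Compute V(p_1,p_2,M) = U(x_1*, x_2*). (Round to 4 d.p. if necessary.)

Tangency: MRS = x_2/x_1 = p_1/p_2.
Rearranging, p_2·x_2 = p_1·x_1. Substituting into the budget gives p_1·x_1·(1 + 1) = M.
Demand: x_1*(p_1,p_2,M) = 0.5·M/p_1 and x_2* = 0.5·M/p_2.
At p_1=5.84, p_2=8, M=115: x_1* = 0.5·115/5.84 = 9.8459, x_2* = 7.1875.
Utility at the optimum: U(9.8459, 7.1875) = 70.7673.

V = 70.7673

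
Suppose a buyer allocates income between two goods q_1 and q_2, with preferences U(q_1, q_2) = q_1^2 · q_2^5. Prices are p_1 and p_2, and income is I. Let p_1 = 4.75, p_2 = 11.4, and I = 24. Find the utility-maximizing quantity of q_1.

q_1* = 1.4436

The MRS is (2/5)·q_2/q_1. Set MRS = p_1/p_2.
Rearranging, p_2·q_2 = (5/2)·p_1·q_1. Substituting into the budget gives p_1·q_1·(1 + (5/2)) = I.
Demand: q_1*(p_1,p_2,I) = 2/7·I/p_1 and q_2* = 5/7·I/p_2.
At p_1=4.75, p_2=11.4, I=24: q_1* = 2/7·24/4.75 = 1.4436.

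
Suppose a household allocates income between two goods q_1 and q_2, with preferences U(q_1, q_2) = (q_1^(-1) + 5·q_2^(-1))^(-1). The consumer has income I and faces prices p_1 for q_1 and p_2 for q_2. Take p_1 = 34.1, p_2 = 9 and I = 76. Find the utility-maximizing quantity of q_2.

q_2* = 4.5145

With the ratio pinned down, the budget gives q_1* = I/(p_1 + p_2·(q_2/q_1)) and q_2* = (q_2/q_1)·q_1*.
Numerically q_2/q_1 = 4.352522, so q_1* = 76/(34.1 + 9·4.352522) = 1.0372 and q_2* = 4.352522·1.0372 = 4.5145.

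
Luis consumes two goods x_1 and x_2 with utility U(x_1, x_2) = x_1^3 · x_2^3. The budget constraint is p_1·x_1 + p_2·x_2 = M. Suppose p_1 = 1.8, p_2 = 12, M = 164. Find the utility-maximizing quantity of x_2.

Demand: x_1*(p_1,p_2,M) = 0.5·M/p_1 and x_2* = 0.5·M/p_2.
At p_1=1.8, p_2=12, M=164: x_2* = 0.5·164/12 = 6.8333.

x_2* = 6.8333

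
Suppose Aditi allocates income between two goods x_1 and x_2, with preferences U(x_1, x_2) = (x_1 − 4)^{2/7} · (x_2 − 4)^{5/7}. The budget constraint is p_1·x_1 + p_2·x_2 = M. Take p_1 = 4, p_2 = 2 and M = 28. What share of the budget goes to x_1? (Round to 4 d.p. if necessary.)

MRS = (2/5)·(x_2−4)/(x_1−4). Tangency with p_1/p_2 gives x_2−4 = (5/2)·(p_1/p_2)·(x_1−4).
Substituting into the budget: x_1* = 4 + 2/7·(M − 4·p_1 − 4·p_2)/p_1, and x_2* = 4 + 5/7·(…)/p_2.
Discretionary income = 28 − 4·4 − 4·2 = 4; x_1* = 4 + 2/7·4/4 = 4.2857; x_2* = 4 + 5/7·4/2 = 5.4286.
Expenditure on x_1: 4·4.2857 = 17.1429; share = 0.6122.

share on x_1 = 0.6122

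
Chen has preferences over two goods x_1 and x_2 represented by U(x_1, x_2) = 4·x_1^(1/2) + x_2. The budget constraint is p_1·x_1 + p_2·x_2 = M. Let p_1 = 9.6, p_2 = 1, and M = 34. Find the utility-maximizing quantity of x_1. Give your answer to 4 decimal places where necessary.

Set MRS = p_1/p_2: 2·x_1^(−1/2) = p_1/p_2.
Thus x_1* = (2·p_2/p_1)² — independent of M — with the rest of income spent on x_2.
Plugging in: x_1* = (2·1/9.6)² = 0.0434.

x_1* = 0.0434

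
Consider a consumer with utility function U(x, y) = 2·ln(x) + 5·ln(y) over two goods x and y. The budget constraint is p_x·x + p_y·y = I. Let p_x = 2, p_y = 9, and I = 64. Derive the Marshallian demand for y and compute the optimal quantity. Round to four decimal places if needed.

MU_x/MU_y = (2·y)/(5·x); tangency sets this equal to p_x/p_y.
Rearranging, p_y·y = (5/2)·p_x·x. Substituting into the budget gives p_x·x·(1 + (5/2)) = I.
Demand: x*(p_x,p_y,I) = 2/7·I/p_x and y* = 5/7·I/p_y.
At p_x=2, p_y=9, I=64: y* = 5/7·64/9 = 5.0794.

y* = 5.0794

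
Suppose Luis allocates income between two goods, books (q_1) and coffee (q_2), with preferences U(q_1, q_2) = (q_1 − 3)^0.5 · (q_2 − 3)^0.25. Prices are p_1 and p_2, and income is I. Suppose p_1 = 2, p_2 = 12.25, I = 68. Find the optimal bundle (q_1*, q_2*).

After buying the subsistence bundle (3, 3), a share 2/3 of the remaining income goes to q_1: q_1* = 3 + 2/3·(I − 3p_1 − 3p_2)/p_1.
Discretionary income = 68 − 3·2 − 3·12.25 = 25.25; q_1* = 3 + 2/3·25.25/2 = 11.4167; q_2* = 3 + 1/3·25.25/12.25 = 3.6871.

q_1* = 11.4167, q_2* = 3.6871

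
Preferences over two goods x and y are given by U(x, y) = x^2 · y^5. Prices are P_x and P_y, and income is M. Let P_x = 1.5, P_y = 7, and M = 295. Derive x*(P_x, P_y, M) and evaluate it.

x* = 56.1905

Tangency: MRS = (2/5)·y/x = P_x/P_y.
So 2·P_y·y = 5·P_x·x; combined with the budget, a share 2/7 of income goes to x.
Demand: x*(P_x,P_y,M) = 2/7·M/P_x and y* = 5/7·M/P_y.
At P_x=1.5, P_y=7, M=295: x* = 2/7·295/1.5 = 56.1905.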